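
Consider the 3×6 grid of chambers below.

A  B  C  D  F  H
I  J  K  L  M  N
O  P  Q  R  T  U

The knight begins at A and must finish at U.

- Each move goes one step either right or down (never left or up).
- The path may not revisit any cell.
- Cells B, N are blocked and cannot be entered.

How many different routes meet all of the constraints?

5

A right/down-only route from A to U makes exactly 2 down-moves and 5 right-moves in some order.
With no other constraints that would be C(7,2) = 21 routes.
Subtract routes through each blocked cell (inclusion–exclusion for overlaps): − through B: 15 − through N: 6 + through B&N: 5 → 5.
That gives 5 routes.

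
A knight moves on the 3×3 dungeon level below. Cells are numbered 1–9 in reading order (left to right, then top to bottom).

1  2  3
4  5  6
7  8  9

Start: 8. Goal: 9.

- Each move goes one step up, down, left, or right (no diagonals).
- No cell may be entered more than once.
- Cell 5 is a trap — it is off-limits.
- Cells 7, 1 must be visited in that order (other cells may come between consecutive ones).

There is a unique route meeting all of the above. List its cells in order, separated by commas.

The waypoints must appear in the order 7, 1, with no cell reused.
Route from 8: left 1 to 7, up 2 to 1, right 2 to 3, down 2 to 9 — 7 moves in all.
Check: order respected (7 at step 1, 1 at step 3).

8, 7, 4, 1, 2, 3, 6, 9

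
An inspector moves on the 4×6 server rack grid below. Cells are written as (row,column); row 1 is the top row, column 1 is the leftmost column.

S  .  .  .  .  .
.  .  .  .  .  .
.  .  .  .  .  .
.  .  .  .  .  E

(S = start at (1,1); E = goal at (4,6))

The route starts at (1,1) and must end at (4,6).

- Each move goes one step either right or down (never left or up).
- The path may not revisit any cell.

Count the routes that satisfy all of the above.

A right/down-only route from (1,1) to (4,6) makes exactly 3 down-moves and 5 right-moves in some order.
With no other constraints that would be C(8,3) = 56 routes.
That gives 56 routes.

56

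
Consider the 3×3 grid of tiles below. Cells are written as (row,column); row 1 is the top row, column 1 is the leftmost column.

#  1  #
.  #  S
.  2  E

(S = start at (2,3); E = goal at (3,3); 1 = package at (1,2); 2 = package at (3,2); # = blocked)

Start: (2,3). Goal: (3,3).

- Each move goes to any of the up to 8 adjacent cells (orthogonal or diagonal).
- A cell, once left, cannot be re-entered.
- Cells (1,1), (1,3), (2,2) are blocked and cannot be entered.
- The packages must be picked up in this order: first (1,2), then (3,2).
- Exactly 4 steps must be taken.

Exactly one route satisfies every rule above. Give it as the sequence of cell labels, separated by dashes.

The waypoints must appear in the order (1,2), (3,2), with no cell reused.
Route from (2,3): up-left 1 to (1,2), down-left 1 to (2,1), down-right 1 to (3,2), right 1 to (3,3) — 4 moves in all.
Check: order respected (1 at step 1, 2 at step 3); 4 moves as required.

(2,3) - (1,2) - (2,1) - (3,2) - (3,3)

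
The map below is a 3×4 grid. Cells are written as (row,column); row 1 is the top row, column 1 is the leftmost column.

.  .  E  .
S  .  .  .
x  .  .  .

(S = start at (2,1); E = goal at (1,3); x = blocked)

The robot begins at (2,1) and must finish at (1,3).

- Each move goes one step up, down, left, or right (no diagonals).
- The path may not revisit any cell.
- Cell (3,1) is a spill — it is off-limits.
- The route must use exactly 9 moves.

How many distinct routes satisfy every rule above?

Need simple routes of exactly 9 moves from (2,1) to (1,3) (Manhattan distance 3, so 3 moves are spent on a detour and 3 undoing it).
Enumerating: (2,1) (1,1) (1,2) (2,2) (3,2) (3,3) (2,3) (2,4) (1,4) (1,3) | (2,1) (1,1) (1,2) (2,2) (3,2) (3,3) (3,4) (2,4) (1,4) (1,3) | (2,1) (1,1) (1,2) (2,2) (3,2) (3,3) (3,4) (2,4) (2,3) (1,3) | (2,1) (1,1) (1,2) (2,2) (2,3) (3,3) (3,4) (2,4) (1,4) (1,3).
That gives 4 routes.

4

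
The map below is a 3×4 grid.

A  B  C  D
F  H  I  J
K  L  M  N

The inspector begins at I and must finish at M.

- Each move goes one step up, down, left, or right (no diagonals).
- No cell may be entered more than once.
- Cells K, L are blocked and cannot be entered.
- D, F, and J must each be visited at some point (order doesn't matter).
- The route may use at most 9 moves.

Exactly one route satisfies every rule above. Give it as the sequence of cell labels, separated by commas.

The budget equals the shortest possible length, so every move has to be on a shortest route through the required cells.
Route from I: left 2 to F, up 1 to A, right 3 to D, down 2 to N, left 1 to M — 9 moves in all.
Check: all required cells visited; 9 ≤ 9 moves.

I, H, F, A, B, C, D, J, N, M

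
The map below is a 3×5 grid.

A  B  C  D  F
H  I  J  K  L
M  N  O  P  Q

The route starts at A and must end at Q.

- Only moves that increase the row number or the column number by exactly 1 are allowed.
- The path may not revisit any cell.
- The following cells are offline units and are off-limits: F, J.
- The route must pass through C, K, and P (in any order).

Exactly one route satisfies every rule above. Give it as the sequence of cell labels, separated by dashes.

A - B - C - D - K - P - Q

Moves only go right or down, so the column and row indices never decrease.
Route from A: right 3 to D, down 2 to P, right 1 to Q — 6 moves in all.
Check: all required cells visited.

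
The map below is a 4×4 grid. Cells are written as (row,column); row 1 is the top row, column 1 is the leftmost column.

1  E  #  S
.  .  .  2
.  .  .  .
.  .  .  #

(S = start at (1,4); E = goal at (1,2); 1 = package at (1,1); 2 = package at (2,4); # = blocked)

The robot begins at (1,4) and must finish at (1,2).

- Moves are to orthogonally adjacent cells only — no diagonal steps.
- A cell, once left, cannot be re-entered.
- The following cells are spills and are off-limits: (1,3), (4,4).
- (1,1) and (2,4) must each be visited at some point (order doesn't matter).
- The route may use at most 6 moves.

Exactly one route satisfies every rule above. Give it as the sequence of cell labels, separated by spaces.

(1,4) (2,4) (2,3) (2,2) (2,1) (1,1) (1,2)

The budget equals the shortest possible length, so every move has to be on a shortest route through the required cells.
Route from (1,4): down 1 to (2,4), left 3 to (2,1), up 1 to (1,1), right 1 to (1,2) — 6 moves in all.
Check: all required cells visited; 6 ≤ 6 moves.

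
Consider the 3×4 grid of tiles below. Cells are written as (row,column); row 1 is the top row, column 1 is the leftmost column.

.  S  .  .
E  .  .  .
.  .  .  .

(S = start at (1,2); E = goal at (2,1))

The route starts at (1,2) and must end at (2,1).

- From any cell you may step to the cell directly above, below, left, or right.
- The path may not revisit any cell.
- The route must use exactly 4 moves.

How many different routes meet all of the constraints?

Need simple routes of exactly 4 moves from (1,2) to (2,1) (Manhattan distance 2, so 1 moves are spent on a detour and 1 undoing it).
Enumerating: (1,2) (2,2) (3,2) (3,1) (2,1) | (1,2) (1,3) (2,3) (2,2) (2,1).
That gives 2 routes.

2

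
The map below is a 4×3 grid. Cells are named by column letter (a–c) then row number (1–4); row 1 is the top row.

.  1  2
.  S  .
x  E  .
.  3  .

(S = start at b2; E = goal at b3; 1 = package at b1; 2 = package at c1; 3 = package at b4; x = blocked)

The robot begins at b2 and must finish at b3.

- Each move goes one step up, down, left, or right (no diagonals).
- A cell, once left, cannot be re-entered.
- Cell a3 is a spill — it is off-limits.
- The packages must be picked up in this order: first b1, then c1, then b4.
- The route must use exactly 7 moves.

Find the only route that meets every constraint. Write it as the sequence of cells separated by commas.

b2, b1, c1, c2, c3, c4, b4, b3

The waypoints must appear in the order b1, c1, b4, with no cell reused.
Route from b2: up 1 to b1, right 1 to c1, down 3 to c4, left 1 to b4, up 1 to b3 — 7 moves in all.
Check: order respected (1 at step 1, 2 at step 2, 3 at step 6); 7 moves as required.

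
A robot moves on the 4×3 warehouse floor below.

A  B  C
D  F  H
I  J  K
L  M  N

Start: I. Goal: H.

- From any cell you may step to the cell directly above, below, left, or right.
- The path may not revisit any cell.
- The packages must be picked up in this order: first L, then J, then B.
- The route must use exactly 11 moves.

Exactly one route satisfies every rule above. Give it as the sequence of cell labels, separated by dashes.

I - L - M - N - K - J - F - D - A - B - C - H

The waypoints must appear in the order L, J, B, with no cell reused.
Route from I: down to L, 2× right (reaching N), up to K, left to J, up to F, left to D, up to A, 2× right (reaching C), down to H — 11 moves in all.
Check: order respected (L at step 1, J at step 5, B at step 9); 11 moves as required.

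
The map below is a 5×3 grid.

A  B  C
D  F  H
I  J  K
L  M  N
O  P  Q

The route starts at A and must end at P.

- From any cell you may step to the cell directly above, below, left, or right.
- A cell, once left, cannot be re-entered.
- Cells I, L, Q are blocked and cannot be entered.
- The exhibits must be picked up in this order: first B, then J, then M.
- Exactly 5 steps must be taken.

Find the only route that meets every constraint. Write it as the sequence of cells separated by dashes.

The waypoints must appear in the order B, J, M, with no cell reused.
Route from A: right to B, 4× down (reaching P) — 5 moves in all.
Check: order respected (B at step 1, J at step 3, M at step 4); 5 moves as required.

A - B - F - J - M - P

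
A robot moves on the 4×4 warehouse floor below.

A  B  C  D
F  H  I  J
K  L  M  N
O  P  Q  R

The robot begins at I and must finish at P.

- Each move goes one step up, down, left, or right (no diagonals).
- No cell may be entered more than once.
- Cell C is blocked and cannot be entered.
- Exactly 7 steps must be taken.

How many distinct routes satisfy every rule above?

Need simple routes of exactly 7 moves from I to P (Manhattan distance 3, so 2 moves are spent on a detour and 2 undoing it).
Enumerating: I M L H F K O P | I H B A F K O P | I H B A F K L P | I H L M N R Q P | I H F K L M Q P | I J N R Q M L P | I J N M L K O P.
That gives 7 routes.

7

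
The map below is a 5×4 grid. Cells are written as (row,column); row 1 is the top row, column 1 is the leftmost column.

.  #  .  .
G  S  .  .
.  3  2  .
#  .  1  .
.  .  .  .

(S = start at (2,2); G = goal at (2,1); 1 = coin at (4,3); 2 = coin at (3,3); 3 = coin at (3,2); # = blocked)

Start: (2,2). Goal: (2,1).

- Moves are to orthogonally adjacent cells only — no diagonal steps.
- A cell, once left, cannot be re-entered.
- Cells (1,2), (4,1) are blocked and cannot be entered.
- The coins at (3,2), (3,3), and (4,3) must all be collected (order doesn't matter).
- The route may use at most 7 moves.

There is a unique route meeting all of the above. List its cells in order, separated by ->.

(2,2) -> (2,3) -> (3,3) -> (4,3) -> (4,2) -> (3,2) -> (3,1) -> (2,1)

The 7-move cap with required stops at (3,2), (3,3), (4,3) leaves no slack for detours.
Route from (2,2): right to (2,3), 2× down (reaching (4,3)), left to (4,2), up to (3,2), left to (3,1), up to (2,1) — 7 moves in all.
Check: all required cells visited; 7 ≤ 7 moves.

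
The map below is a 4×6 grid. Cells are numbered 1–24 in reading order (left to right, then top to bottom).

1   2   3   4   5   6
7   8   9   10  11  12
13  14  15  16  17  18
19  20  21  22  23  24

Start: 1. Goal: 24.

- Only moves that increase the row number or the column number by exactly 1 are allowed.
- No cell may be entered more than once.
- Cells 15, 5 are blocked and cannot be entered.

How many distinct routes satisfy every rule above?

28

A right/down-only route from 1 to 24 makes exactly 3 down-moves and 5 right-moves in some order.
With no other constraints that would be C(8,3) = 56 routes.
Subtract routes through each blocked cell (inclusion–exclusion for overlaps): − through 5: 4 − through 15: 24 → 28.
That gives 28 routes.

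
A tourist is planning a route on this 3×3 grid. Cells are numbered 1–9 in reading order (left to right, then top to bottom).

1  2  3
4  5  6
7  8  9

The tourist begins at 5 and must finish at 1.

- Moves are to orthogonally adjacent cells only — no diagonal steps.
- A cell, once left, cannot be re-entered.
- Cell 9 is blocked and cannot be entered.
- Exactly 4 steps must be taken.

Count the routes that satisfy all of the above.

Need simple routes of exactly 4 moves from 5 to 1 (Manhattan distance 2, so 1 moves are spent on a detour and 1 undoing it).
Enumerating: 5 8 7 4 1 | 5 6 3 2 1.
That gives 2 routes.

2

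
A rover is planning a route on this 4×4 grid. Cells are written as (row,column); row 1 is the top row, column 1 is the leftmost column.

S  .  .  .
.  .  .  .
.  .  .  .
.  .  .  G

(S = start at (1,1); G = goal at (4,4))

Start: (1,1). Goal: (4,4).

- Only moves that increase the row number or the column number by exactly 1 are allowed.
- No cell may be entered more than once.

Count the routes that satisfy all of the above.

A right/down-only route from (1,1) to (4,4) makes exactly 3 down-moves and 3 right-moves in some order.
With no other constraints that would be C(6,3) = 20 routes.
That gives 20 routes.

20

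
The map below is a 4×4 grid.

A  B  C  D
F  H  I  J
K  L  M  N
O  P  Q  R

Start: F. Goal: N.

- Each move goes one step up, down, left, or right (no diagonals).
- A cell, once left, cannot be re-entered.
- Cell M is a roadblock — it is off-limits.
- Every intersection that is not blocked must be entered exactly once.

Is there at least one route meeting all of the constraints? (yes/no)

One route that works: F → A → B → C → D → J → I → H → L → K → O → P → Q → R → N.

yes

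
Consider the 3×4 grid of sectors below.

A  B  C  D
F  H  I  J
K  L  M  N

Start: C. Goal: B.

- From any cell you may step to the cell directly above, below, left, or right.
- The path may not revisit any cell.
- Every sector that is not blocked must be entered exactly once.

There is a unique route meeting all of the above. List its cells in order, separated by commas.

C, D, J, N, M, I, H, L, K, F, A, B

Need to visit all 12 open cells exactly once, starting at C and ending at B.
Route from C: right 1 to D, down 2 to N, left 1 to M, up 1 to I, left 1 to H, down 1 to L, left 1 to K, up 2 to A, right 1 to B — 11 moves in all.
Check: all 12 open cells covered.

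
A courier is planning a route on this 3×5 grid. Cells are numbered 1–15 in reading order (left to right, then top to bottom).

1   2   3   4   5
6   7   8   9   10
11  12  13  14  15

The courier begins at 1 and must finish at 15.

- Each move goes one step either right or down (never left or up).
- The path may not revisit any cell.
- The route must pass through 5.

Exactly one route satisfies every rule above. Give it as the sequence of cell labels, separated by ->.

1 -> 2 -> 3 -> 4 -> 5 -> 10 -> 15

Moves only go right or down, so the column and row indices never decrease.
Route from 1: 4× right (reaching 5), 2× down (reaching 15) — 6 moves in all.
Check: all required cells visited.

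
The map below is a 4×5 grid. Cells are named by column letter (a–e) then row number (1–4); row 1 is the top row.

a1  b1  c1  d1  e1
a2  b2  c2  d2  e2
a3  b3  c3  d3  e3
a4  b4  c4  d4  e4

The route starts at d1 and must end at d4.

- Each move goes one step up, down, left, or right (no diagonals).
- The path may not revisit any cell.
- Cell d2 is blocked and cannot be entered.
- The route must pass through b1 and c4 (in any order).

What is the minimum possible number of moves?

Any route passes through b1 and c4 in some order between d1 and d4. Summing Manhattan distances along each leg and taking the cheapest ordering (d1 → b1 → c4 → d4) gives a lower bound of 2 + 4 + 1 = 7 moves.
A route of 7 moves achieves this: d1 → c1 → b1 → b2 → b3 → b4 → c4 → d4.
Since 7 matches the lower bound, it is optimal.

7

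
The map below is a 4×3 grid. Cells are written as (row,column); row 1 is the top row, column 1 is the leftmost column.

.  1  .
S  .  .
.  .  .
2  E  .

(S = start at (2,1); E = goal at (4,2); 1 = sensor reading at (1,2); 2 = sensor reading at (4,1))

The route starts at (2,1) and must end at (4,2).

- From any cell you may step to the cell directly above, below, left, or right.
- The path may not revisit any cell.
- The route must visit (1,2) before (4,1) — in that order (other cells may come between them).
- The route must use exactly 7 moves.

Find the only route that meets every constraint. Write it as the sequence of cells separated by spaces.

(2,1) (1,1) (1,2) (2,2) (3,2) (3,1) (4,1) (4,2)

The waypoints must appear in the order (1,2), (4,1), with no cell reused.
Route from (2,1): up to (1,1), right to (1,2), 2× down (reaching (3,2)), left to (3,1), down to (4,1), right to (4,2) — 7 moves in all.
Check: order respected (1 at step 2, 2 at step 6); 7 moves as required.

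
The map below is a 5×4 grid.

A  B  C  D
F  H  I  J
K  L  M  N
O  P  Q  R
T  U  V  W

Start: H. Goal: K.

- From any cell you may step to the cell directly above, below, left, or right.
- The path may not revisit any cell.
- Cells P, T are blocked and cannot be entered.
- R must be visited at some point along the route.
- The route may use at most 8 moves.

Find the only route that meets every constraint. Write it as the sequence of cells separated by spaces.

The budget equals the shortest possible length, so every move has to be on a shortest route through the required cells.
Route from H: 2× right (reaching J), 2× down (reaching R), left to Q, up to M, 2× left (reaching K) — 8 moves in all.
Check: all required cells visited; 8 ≤ 8 moves.

H I J N R Q M L K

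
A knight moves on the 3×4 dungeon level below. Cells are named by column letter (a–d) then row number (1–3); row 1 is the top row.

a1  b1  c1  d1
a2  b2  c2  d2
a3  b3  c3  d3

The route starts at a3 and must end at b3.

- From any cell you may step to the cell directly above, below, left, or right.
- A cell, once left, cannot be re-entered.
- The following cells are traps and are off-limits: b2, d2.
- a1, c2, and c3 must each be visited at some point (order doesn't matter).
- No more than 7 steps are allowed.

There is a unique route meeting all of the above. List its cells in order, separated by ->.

a3 -> a2 -> a1 -> b1 -> c1 -> c2 -> c3 -> b3

The budget equals the shortest possible length, so every move has to be on a shortest route through the required cells.
Route from a3: up 2 to a1, right 2 to c1, down 2 to c3, left 1 to b3 — 7 moves in all.
Check: all required cells visited; 7 ≤ 7 moves.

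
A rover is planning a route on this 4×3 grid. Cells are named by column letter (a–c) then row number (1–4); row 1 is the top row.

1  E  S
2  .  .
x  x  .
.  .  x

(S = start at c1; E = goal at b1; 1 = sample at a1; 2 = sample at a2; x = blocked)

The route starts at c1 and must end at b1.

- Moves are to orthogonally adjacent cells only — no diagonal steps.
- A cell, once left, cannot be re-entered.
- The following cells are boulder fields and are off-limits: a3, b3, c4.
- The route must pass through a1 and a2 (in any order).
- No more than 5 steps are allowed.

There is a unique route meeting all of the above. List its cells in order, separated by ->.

The budget equals the shortest possible length, so every move has to be on a shortest route through the required cells.
Route from c1: down to c2, 2× left (reaching a2), up to a1, right to b1 — 5 moves in all.
Check: all required cells visited; 5 ≤ 5 moves.

c1 -> c2 -> b2 -> a2 -> a1 -> b1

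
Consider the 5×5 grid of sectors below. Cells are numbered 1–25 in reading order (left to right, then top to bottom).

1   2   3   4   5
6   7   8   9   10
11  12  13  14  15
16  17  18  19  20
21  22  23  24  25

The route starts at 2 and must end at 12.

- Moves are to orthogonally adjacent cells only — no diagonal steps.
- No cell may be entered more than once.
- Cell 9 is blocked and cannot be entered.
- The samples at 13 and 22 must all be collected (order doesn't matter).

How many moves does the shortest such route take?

Any route passes through 13 and 22 in some order between 2 and 12. Summing Manhattan distances along each leg and taking the cheapest ordering (2 → 22 → 13 → 12) gives a lower bound of 4 + 3 + 1 = 8 moves.
A route of 8 moves achieves this: 2 → 7 → 8 → 13 → 18 → 23 → 22 → 17 → 12.
Since 8 matches the lower bound, it is optimal.

8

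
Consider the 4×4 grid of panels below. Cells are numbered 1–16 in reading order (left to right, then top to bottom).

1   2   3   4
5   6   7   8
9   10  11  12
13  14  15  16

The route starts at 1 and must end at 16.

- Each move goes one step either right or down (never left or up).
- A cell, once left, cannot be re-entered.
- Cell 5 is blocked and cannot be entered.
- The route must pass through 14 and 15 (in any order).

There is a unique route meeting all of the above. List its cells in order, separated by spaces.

Moves only go right or down, so the column and row indices never decrease.
Route from 1: right to 2, 3× down (reaching 14), 2× right (reaching 16) — 6 moves in all.
Check: all required cells visited.

1 2 6 10 14 15 16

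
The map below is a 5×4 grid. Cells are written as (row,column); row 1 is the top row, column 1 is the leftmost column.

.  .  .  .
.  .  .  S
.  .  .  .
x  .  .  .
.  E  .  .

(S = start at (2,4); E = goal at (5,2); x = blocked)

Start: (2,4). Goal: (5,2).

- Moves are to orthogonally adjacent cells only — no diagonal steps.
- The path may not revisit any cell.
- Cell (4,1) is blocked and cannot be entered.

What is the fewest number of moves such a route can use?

The Manhattan distance from (2,4) to (5,2) is |2−5| + |4−2| = 5, so at least 5 moves are needed.
A route of 5 moves achieves this: (2,4) → (3,4) → (4,4) → (5,4) → (5,3) → (5,2).
Since 5 matches the lower bound, it is optimal.

5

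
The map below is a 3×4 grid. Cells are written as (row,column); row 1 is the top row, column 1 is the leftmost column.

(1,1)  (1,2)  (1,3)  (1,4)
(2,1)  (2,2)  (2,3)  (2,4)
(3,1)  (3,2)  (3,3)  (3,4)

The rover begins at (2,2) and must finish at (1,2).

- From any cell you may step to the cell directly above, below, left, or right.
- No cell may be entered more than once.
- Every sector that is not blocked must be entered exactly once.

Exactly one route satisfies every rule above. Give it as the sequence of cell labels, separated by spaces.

Need to visit all 12 open cells exactly once, starting at (2,2) and ending at (1,2).
Cell (3,4) has only two open neighbours ((2,4) and (3,3)), so the path must pass straight through it: one of those is the cell it's entered from and the other is where it exits.
Route from (2,2): right 1 to (2,3), up 1 to (1,3), right 1 to (1,4), down 2 to (3,4), left 3 to (3,1), up 2 to (1,1), right 1 to (1,2) — 11 moves in all.
Check: all 12 open cells covered.

(2,2) (2,3) (1,3) (1,4) (2,4) (3,4) (3,3) (3,2) (3,1) (2,1) (1,1) (1,2)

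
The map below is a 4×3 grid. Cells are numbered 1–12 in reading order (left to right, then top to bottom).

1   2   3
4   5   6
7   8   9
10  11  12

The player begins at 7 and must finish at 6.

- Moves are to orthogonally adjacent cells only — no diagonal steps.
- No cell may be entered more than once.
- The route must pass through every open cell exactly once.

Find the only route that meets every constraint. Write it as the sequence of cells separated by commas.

Need to visit all 12 open cells exactly once, starting at 7 and ending at 6.
Cell 10 has only two open neighbours (7 and 11), so the path must pass straight through it: one of those is the cell it's entered from and the other is where it exits.
Route from 7: down to 10, 2× right (reaching 12), up to 9, left to 8, up to 5, left to 4, up to 1, 2× right (reaching 3), down to 6 — 11 moves in all.
Check: all 12 open cells covered.

7, 10, 11, 12, 9, 8, 5, 4, 1, 2, 3, 6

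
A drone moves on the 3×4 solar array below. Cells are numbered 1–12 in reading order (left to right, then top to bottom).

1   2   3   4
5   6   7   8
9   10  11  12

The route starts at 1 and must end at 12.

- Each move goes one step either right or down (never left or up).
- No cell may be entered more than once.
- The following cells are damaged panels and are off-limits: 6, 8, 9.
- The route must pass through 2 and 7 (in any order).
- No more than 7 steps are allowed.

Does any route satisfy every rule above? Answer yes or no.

yes

One route that works: 1 → 2 → 3 → 7 → 11 → 12.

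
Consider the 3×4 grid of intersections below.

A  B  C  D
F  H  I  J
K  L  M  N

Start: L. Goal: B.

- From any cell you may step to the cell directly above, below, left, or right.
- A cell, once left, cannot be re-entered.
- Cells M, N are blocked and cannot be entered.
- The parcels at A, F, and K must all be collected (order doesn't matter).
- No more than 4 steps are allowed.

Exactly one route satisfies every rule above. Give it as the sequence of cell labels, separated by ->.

Any route must reach A, F, and K and still end at B within 4 moves, so the order of the required stops is forced.
Route from L: left 1 to K, up 2 to A, right 1 to B — 4 moves in all.
Check: all required cells visited; 4 ≤ 4 moves.

L -> K -> F -> A -> B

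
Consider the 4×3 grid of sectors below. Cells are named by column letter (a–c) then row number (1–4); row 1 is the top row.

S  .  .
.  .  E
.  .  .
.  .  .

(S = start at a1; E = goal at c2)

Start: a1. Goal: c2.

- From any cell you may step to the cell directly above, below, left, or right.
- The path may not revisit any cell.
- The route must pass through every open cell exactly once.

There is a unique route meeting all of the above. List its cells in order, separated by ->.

Need to visit all 12 open cells exactly once, starting at a1 and ending at c2.
Cell c1 has only two open neighbours (c2 and b1), so the path must pass straight through it: one of those is the cell it's entered from and the other is where it exits.
Route from a1: down 3 to a4, right 2 to c4, up 1 to c3, left 1 to b3, up 2 to b1, right 1 to c1, down 1 to c2 — 11 moves in all.
Check: all 12 open cells covered.

a1 -> a2 -> a3 -> a4 -> b4 -> c4 -> c3 -> b3 -> b2 -> b1 -> c1 -> c2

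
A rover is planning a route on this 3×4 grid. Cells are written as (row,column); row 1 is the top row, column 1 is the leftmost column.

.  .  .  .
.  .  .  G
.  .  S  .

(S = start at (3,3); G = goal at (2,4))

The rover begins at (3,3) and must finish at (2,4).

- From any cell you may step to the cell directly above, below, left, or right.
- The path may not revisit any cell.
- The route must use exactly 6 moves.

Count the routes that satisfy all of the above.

Need simple routes of exactly 6 moves from (3,3) to (2,4) (Manhattan distance 2, so 2 moves are spent on a detour and 2 undoing it).
Enumerating: (3,3) (2,3) (2,2) (1,2) (1,3) (1,4) (2,4) | (3,3) (3,2) (2,2) (1,2) (1,3) (2,3) (2,4) | (3,3) (3,2) (2,2) (1,2) (1,3) (1,4) (2,4) | (3,3) (3,2) (2,2) (2,3) (1,3) (1,4) (2,4) | (3,3) (3,2) (3,1) (2,1) (2,2) (2,3) (2,4).
That gives 5 routes.

5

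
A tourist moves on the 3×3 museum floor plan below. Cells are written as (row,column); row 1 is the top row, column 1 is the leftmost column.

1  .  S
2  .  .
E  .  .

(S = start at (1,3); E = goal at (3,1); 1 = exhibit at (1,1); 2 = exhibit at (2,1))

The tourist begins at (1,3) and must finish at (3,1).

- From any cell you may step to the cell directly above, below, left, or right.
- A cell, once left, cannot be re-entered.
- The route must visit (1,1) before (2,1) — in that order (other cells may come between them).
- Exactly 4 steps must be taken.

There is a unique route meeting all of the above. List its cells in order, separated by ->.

The waypoints must appear in the order (1,1), (2,1), with no cell reused.
Route from (1,3): left 2 to (1,1), down 2 to (3,1) — 4 moves in all.
Check: order respected (1 at step 2, 2 at step 3); 4 moves as required.

(1,3) -> (1,2) -> (1,1) -> (2,1) -> (3,1)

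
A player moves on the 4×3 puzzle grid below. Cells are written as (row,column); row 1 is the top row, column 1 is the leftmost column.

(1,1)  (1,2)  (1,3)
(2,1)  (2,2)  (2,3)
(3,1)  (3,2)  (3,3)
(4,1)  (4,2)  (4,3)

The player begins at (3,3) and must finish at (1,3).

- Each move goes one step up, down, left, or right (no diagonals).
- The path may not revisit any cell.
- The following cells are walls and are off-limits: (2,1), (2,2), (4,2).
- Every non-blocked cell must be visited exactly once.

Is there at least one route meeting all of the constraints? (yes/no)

no

Cell (1,1) has only one open neighbour but is neither the start nor the goal, so a Hamiltonian route would have to both enter and leave it through the same neighbour — impossible without revisiting.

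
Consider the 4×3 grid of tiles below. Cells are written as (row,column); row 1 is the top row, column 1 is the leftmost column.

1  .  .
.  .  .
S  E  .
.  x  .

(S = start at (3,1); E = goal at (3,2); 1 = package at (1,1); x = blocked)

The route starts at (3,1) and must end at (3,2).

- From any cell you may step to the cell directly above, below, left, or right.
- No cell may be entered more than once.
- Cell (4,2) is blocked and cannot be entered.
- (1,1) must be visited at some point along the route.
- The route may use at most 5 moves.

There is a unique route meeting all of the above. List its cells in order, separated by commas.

Any route must reach (1,1) and still end at (3,2) within 5 moves, so the order of the required stops is forced.
Route from (3,1): up 2 to (1,1), right 1 to (1,2), down 2 to (3,2) — 5 moves in all.
Check: all required cells visited; 5 ≤ 5 moves.

(3,1), (2,1), (1,1), (1,2), (2,2), (3,2)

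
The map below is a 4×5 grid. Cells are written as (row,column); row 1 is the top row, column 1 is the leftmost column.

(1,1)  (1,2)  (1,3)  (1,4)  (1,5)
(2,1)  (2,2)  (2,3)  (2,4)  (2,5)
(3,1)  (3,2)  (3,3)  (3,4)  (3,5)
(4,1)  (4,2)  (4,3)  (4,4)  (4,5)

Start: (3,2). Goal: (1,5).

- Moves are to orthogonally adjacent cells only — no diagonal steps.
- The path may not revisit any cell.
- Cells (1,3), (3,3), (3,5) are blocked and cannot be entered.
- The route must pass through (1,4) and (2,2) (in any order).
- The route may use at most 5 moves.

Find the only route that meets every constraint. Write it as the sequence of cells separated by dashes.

The 5-move cap with required stops at (1,4), (2,2) leaves no slack for detours.
Route from (3,2): up to (2,2), 2× right (reaching (2,4)), up to (1,4), right to (1,5) — 5 moves in all.
Check: all required cells visited; 5 ≤ 5 moves.

(3,2) - (2,2) - (2,3) - (2,4) - (1,4) - (1,5)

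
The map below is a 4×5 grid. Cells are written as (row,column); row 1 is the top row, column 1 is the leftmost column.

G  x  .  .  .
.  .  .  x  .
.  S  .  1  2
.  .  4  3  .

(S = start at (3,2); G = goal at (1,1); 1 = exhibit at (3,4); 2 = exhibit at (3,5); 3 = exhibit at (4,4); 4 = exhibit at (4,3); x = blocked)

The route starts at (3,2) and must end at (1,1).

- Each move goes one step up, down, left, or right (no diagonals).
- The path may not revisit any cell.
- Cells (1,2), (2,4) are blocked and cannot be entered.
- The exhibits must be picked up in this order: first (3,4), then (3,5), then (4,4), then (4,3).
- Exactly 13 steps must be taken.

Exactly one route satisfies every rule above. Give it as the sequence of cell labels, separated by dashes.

The waypoints must appear in the order (3,4), (3,5), (4,4), (4,3), with no cell reused.
Route from (3,2): up to (2,2), right to (2,3), down to (3,3), 2× right (reaching (3,5)), down to (4,5), 4× left (reaching (4,1)), 3× up (reaching (1,1)) — 13 moves in all.
Check: order respected (1 at step 4, 2 at step 5, 3 at step 7, 4 at step 8); 13 moves as required.

(3,2) - (2,2) - (2,3) - (3,3) - (3,4) - (3,5) - (4,5) - (4,4) - (4,3) - (4,2) - (4,1) - (3,1) - (2,1) - (1,1)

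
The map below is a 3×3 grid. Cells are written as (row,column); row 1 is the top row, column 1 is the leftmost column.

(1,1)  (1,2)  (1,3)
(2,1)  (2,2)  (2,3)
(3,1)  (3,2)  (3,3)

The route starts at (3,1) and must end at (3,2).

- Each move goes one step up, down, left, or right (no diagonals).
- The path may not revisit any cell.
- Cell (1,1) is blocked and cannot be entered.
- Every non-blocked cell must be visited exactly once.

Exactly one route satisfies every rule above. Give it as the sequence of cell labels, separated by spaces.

Need to visit all 8 open cells exactly once, starting at (3,1) and ending at (3,2).
Cell (1,3) has only two open neighbours ((2,3) and (1,2)), so the path must pass straight through it: one of those is the cell it's entered from and the other is where it exits.
Route from (3,1): up 1 to (2,1), right 1 to (2,2), up 1 to (1,2), right 1 to (1,3), down 2 to (3,3), left 1 to (3,2) — 7 moves in all.
Check: all 8 open cells covered.

(3,1) (2,1) (2,2) (1,2) (1,3) (2,3) (3,3) (3,2)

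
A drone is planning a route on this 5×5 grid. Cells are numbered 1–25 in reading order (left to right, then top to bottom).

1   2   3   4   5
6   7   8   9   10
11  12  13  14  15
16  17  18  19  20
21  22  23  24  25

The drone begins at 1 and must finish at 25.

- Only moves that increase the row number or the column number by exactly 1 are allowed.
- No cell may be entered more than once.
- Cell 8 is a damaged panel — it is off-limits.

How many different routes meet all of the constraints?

40

A right/down-only route from 1 to 25 makes exactly 4 down-moves and 4 right-moves in some order.
With no other constraints that would be C(8,4) = 70 routes.
Subtract routes through each blocked cell (inclusion–exclusion for overlaps): − through 8: 30 → 40.
That gives 40 routes.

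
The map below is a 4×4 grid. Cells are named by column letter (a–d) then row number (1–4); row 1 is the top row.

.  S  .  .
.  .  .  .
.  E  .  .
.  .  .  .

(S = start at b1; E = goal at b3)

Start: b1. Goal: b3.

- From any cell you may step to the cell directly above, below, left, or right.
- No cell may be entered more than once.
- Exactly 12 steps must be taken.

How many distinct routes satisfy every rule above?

24

Need simple routes of exactly 12 moves from b1 to b3 (Manhattan distance 2, so 5 moves are spent on a detour and 5 undoing it).
Branch systematically from the start, pruning whenever the remaining move budget drops below the Manhattan distance to b3 or differs from it in parity. Grouping the completions by first move — via b2: 3; via a1: 10; via c1: 11 — and summing: 3 + 10 + 11 = 24.
That gives 24 routes.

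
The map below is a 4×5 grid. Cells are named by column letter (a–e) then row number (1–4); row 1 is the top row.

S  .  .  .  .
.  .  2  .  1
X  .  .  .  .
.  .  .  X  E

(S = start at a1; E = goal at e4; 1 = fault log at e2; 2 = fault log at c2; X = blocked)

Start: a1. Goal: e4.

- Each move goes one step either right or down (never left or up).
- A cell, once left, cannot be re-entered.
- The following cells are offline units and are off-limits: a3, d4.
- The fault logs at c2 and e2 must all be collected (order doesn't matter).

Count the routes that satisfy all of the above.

A right/down-only route from a1 to e4 makes exactly 3 down-moves and 4 right-moves in some order.
With no other constraints that would be C(7,3) = 35 routes.
A monotone route can only reach the required cells in the order c2, e2, so split there and multiply the segment counts (each segment already excludes blocked cells): a1→c2: 3; c2→e2: 1; e2→e4: 1; product = 3.
That gives 3 routes.

3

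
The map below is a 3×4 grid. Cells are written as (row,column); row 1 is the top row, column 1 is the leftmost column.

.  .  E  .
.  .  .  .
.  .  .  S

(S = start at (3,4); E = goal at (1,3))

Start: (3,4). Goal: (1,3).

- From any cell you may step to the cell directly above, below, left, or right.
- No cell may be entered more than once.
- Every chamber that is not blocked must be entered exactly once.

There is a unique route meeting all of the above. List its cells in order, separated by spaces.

(3,4) (3,3) (3,2) (3,1) (2,1) (1,1) (1,2) (2,2) (2,3) (2,4) (1,4) (1,3)

Need to visit all 12 open cells exactly once, starting at (3,4) and ending at (1,3).
Cell (1,1) has only two open neighbours ((2,1) and (1,2)), so the path must pass straight through it: one of those is the cell it's entered from and the other is where it exits.
Route from (3,4): left 3 to (3,1), up 2 to (1,1), right 1 to (1,2), down 1 to (2,2), right 2 to (2,4), up 1 to (1,4), left 1 to (1,3) — 11 moves in all.
Check: all 12 open cells covered.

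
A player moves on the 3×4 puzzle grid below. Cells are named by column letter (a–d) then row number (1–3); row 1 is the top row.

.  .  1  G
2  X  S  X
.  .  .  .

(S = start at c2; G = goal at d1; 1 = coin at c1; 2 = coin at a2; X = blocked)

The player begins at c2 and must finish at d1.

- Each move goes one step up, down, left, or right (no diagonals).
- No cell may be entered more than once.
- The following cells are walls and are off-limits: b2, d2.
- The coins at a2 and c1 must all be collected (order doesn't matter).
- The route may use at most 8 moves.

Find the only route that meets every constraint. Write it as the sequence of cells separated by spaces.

The budget equals the shortest possible length, so every move has to be on a shortest route through the required cells.
Route from c2: down 1 to c3, left 2 to a3, up 2 to a1, right 3 to d1 — 8 moves in all.
Check: all required cells visited; 8 ≤ 8 moves.

c2 c3 b3 a3 a2 a1 b1 c1 d1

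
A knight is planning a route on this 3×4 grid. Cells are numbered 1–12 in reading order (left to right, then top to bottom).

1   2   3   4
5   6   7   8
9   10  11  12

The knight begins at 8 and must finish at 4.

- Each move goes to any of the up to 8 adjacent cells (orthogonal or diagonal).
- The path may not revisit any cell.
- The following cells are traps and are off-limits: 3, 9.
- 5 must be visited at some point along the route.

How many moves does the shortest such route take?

6

Any route passes through 5 somewhere between 8 and 4. Summing Chebyshev distances along the two legs (8 → 5 → 4) gives a lower bound of 3 + 3 = 6 moves.
A route of 6 moves achieves this: 8 → 11 → 6 → 5 → 2 → 7 → 4.
Since 6 matches the lower bound, it is optimal.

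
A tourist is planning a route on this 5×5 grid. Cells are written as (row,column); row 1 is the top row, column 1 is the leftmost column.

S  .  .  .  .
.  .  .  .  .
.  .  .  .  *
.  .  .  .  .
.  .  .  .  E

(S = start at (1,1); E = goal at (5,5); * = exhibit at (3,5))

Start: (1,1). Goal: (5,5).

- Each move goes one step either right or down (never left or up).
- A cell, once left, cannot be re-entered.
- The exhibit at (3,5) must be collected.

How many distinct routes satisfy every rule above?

A right/down-only route from (1,1) to (5,5) makes exactly 4 down-moves and 4 right-moves in some order.
With no other constraints that would be C(8,4) = 70 routes.
Split at (3,5) and multiply the segment counts: (1,1)→(3,5): 15; (3,5)→(5,5): 1; product = 15.
That gives 15 routes.

15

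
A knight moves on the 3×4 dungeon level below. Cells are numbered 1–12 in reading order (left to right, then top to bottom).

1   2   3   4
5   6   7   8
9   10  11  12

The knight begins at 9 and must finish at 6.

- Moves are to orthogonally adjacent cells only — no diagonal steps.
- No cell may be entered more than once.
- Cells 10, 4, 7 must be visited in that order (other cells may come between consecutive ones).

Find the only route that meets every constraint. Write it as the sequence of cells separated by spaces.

9 10 11 12 8 4 3 7 6

The waypoints must appear in the order 10, 4, 7, with no cell reused.
Route from 9: 3× right (reaching 12), 2× up (reaching 4), left to 3, down to 7, left to 6 — 8 moves in all.
Check: order respected (10 at step 1, 4 at step 5, 7 at step 7).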